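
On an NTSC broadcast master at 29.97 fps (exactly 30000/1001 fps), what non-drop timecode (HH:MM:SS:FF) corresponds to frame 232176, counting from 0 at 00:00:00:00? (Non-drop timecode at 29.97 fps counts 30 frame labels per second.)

232176 ÷ 30 = 7739 full seconds, remainder 6 frames.
7739 s = 2 h 8 min 59 s.
Timecode: 02:08:59:06.

02:08:59:06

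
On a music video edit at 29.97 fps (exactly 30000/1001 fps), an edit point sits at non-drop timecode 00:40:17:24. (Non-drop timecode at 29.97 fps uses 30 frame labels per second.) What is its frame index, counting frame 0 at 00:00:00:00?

Total seconds to the label: (0 × 3600 + 40 × 60 + 17) = 2417.
Frame index = 2417 × 30 + 24 = 72534.

72534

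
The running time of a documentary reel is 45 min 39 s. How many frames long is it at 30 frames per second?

82170 frames

45 min 39 s = 2739 s.
Frames = 2739 × 30 = 82170.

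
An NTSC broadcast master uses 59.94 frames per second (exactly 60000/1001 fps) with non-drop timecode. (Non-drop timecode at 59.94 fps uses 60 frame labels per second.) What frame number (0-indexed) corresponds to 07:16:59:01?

Total seconds to the label: (7 × 3600 + 16 × 60 + 59) = 26219.
Frame index = 26219 × 60 + 1 = 1573141.

1573141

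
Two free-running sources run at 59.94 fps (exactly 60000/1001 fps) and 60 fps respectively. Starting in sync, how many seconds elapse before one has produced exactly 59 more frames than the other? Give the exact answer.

59059/60 seconds

The gap grows by |60 − 60000/1001| = 60/1001 frames per second.
Time for a 59-frame gap: 59 ÷ (60/1001) = 59059/60 s.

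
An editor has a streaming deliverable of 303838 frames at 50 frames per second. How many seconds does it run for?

Running time = 303838 / (50) = 6076.76 s.

6076.76 seconds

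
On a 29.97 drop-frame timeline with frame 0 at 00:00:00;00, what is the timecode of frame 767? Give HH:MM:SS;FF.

Each 10-minute DF block holds 10 × 60 × 30 − 9 × 2 = 17982 frames. 767 ÷ 17982 → 0 full blocks, remainder 767.
Within the partial block the first minute is 1800 frames and each further minute 1798, so 0 further minute boundaries passed. Total skipped labels = 18 × 0 + 2 × 0 = 0.
Non-drop label index = 767 + 0 = 767; at 30 labels/s that is 00:00:25:17, i.e. DF 00:00:25;17.

00:00:25;17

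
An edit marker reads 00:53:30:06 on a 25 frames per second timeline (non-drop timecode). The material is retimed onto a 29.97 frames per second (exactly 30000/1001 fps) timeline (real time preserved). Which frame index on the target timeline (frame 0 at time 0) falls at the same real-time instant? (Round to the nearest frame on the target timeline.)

frame 96211

Source frame index: (0×3600 + 53×60 + 30) × 25 + 6 = 80256.
Real time: 80256 / (25) = 80256/25 s.
Target frame: (80256/25) × (30000/1001) = 8755200/91 ≈ 96210.989 → 96211.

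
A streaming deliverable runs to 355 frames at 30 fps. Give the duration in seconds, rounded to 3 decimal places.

Running time = 355 × 1/30 = 71/6 s ≈ 11.833 s.

11.833 seconds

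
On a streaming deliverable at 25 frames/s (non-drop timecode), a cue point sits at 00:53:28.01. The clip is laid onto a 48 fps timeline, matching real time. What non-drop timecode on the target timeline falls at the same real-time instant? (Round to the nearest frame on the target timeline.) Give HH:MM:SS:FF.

00:53:28:02

Source frame index: (0×3600 + 53×60 + 28) × 25 + 1 = 80201.
Real time: 80201 / (25) = 80201/25 s.
Target frame: (80201/25) × (48) = 3849648/25 ≈ 153985.920 → 153986.
At 48 labels/s: frame 153986 → 00:53:28:02.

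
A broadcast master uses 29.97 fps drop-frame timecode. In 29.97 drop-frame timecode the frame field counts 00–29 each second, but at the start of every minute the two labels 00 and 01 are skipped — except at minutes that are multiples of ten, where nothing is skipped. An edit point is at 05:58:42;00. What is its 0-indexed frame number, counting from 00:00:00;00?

As if non-drop at 30 labels/s: (5 × 3600 + 58 × 60 + 42) × 30 + 0 = 645660.
Minute boundaries passed: 358; those not divisible by 10: 358 − 35 = 323; dropped labels = 2 × 323 = 646.
Actual frame index = 645660 − 646 = 645014.

645014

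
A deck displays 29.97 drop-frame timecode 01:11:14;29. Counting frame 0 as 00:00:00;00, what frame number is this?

128121

As if non-drop at 30 labels/s: (1 × 3600 + 11 × 60 + 14) × 30 + 29 = 128249.
Minute boundaries passed: 71; those not divisible by 10: 71 − 7 = 64; dropped labels = 2 × 64 = 128.
Actual frame index = 128249 − 128 = 128121.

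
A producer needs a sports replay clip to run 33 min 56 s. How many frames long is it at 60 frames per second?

122160 frames

33 min 56 s = 2036 s.
Frames = 2036 × 60 = 122160.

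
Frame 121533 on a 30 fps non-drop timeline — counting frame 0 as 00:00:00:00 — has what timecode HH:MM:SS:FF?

01:07:31:03

121533 ÷ 30 = 4051 full seconds, remainder 3 frames.
4051 s = 1 h 7 min 31 s.
Timecode: 01:07:31:03.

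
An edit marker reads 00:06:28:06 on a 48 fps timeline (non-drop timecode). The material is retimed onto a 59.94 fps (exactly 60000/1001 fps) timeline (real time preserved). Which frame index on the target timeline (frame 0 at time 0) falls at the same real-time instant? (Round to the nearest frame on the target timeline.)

Source frame index: (0×3600 + 6×60 + 28) × 48 + 6 = 18630.
Real time: 18630 / (48) = 3105/8 s.
Target frame: (3105/8) × (60000/1001) = 23287500/1001 ≈ 23264.236 → 23264.

frame 23264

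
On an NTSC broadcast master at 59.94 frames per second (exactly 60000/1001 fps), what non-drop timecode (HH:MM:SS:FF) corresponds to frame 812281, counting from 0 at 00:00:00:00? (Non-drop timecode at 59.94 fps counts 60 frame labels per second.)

03:45:38:01

812281 ÷ 60 = 13538 full seconds, remainder 1 frame.
13538 s = 3 h 45 min 38 s.
Timecode: 03:45:38:01.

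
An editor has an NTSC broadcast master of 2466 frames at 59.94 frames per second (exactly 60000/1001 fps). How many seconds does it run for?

Running time = 2466 / (60000/1001) = 41.1411 s.

41.1411 seconds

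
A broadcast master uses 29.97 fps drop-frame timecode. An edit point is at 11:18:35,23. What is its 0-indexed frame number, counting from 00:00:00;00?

1220251

As if non-drop at 30 labels/s: (11 × 3600 + 18 × 60 + 35) × 30 + 23 = 1221473.
Minute boundaries passed: 678; those not divisible by 10: 678 − 67 = 611; dropped labels = 2 × 611 = 1222.
Actual frame index = 1221473 − 1222 = 1220251.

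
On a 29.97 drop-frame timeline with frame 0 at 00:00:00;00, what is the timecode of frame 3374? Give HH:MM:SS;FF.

00:01:52;16

Each 10-minute DF block holds 10 × 60 × 30 − 9 × 2 = 17982 frames. 3374 ÷ 17982 → 0 full blocks, remainder 3374.
Within the partial block the first minute is 1800 frames and each further minute 1798, so 1 further minute boundary passed. Total skipped labels = 18 × 0 + 2 × 1 = 2.
Non-drop label index = 3374 + 2 = 3376; at 30 labels/s that is 00:01:52:16, i.e. DF 00:01:52;16.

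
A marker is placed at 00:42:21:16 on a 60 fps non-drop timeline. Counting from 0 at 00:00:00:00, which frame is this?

frame 152476

Total seconds to the label: (0 × 3600 + 42 × 60 + 21) = 2541.
Frame index = 2541 × 60 + 16 = 152476.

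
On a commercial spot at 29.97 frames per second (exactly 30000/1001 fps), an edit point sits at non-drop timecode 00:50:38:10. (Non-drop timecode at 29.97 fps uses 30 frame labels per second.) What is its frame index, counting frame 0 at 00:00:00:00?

frame 91150

Total seconds to the label: (0 × 3600 + 50 × 60 + 38) = 3038.
Frame index = 3038 × 30 + 10 = 91150.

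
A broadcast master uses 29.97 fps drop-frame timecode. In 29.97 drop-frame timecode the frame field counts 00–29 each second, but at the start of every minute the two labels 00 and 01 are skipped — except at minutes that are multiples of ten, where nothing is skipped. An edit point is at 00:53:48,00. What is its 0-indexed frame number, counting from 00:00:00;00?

96744

Complete 10-minute blocks: 5, each 17982 frames → 89910.
Remaining 3 whole minutes in the current block: 1800 + 2 × 1798 = 5396 frames.
Within the current minute: 48 × 30 + 0 − 2 = 1438 (labels ;00/;01 skipped at this minute). Total = 89910 + 5396 + 1438 = 96744.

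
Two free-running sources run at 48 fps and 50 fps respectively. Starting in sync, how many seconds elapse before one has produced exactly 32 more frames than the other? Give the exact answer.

16 seconds

The gap grows by |50 − 48| = 2 frames per second.
Time for a 32-frame gap: 32 ÷ (2) = 16 s.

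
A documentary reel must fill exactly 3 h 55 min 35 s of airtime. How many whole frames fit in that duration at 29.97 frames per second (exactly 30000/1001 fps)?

3 h 55 min 35 s = 14135 s.
Frames = 14135 × 30000/1001 = 38550000/91 ≈ 423626.3736.
Complete frames: 423626.

423626 frames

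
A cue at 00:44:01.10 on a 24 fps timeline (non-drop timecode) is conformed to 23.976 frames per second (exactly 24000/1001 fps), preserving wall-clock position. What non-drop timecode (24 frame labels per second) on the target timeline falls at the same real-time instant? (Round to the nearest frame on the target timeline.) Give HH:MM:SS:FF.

00:43:58:19

Source frame index: (0×3600 + 44×60 + 1) × 24 + 10 = 63394.
Real time: 63394 / (24) = 31697/12 s.
Target frame: (31697/12) × (24000/1001) = 63394000/1001 ≈ 63330.669 → 63331.
At 24 labels/s: frame 63331 → 00:43:58:19.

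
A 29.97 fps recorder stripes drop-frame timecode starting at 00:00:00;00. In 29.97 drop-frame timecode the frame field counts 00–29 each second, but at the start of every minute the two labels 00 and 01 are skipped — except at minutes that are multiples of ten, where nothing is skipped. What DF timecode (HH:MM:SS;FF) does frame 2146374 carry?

Ten DF minutes hold 17982 frames, so frame 2146374 lies in block 119 (frames 2139858–2157839) with 6516 frames into that block.
The block's first minute is 1800 frames and the rest 1798 each; 6516 frames reaches minute 3, so 119 × 18 + 3 × 2 = 2148 labels have been skipped so far.
Adding those back, label number 2146374 + 2148 = 2148522 at 30 labels/s is 71617 s + 12 f = 19 h 53 min 37 s frame 12, i.e. 19:53:37;12.

19:53:37;12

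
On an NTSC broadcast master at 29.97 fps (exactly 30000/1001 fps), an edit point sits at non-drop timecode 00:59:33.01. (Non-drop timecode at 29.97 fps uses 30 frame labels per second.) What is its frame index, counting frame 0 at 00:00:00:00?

Total seconds to the label: (0 × 3600 + 59 × 60 + 33) = 3573.
Frame index = 3573 × 30 + 1 = 107191.

107191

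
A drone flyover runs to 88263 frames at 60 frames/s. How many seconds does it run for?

Running time = 88263 / (60) = 1471.05 s.

1471.05 seconds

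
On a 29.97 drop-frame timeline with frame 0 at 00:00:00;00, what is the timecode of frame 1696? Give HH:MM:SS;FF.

00:00:56;16

Each 10-minute DF block holds 10 × 60 × 30 − 9 × 2 = 17982 frames. 1696 ÷ 17982 → 0 full blocks, remainder 1696.
Within the partial block the first minute is 1800 frames and each further minute 1798, so 0 further minute boundaries passed. Total skipped labels = 18 × 0 + 2 × 0 = 0.
Non-drop label index = 1696 + 0 = 1696; at 30 labels/s that is 00:00:56:16, i.e. DF 00:00:56;16.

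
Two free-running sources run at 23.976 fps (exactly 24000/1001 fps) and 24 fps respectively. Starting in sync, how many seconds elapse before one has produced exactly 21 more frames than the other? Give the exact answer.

875.875 seconds

The gap grows by |24 − 24000/1001| = 24/1001 frames per second.
Time for a 21-frame gap: 21 ÷ (24/1001) = 875.875 s.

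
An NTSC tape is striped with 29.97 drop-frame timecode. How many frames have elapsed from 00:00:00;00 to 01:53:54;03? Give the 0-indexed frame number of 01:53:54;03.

204819

Complete 10-minute blocks: 11, each 17982 frames → 197802.
Remaining 3 whole minutes in the current block: 1800 + 2 × 1798 = 5396 frames.
Within the current minute: 54 × 30 + 3 − 2 = 1621 (labels ;00/;01 skipped at this minute). Total = 197802 + 5396 + 1621 = 204819.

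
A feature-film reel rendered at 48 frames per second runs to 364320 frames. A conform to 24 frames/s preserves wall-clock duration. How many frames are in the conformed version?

182160 frames

Target frames = source frames × (target rate / source rate) = 364320 × (24)/(48) = 364320 × 1/2 = 182160.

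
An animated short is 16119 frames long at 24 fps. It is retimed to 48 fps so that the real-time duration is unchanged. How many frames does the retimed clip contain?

32238 frames

Target frames = source frames × (target rate / source rate) = 16119 × (48)/(24) = 16119 × 2 = 32238.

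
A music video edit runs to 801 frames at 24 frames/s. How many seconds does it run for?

Running time = 801 / (24) = 33.375 s.

33.375 seconds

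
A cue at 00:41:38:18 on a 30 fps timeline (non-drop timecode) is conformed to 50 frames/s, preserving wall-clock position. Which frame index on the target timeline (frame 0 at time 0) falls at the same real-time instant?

frame 124930

Source frame index: (0×3600 + 41×60 + 38) × 30 + 18 = 74958.
Real time: 74958 / (30) = 12493/5 s.
Target frame: (12493/5) × (50) = 124930.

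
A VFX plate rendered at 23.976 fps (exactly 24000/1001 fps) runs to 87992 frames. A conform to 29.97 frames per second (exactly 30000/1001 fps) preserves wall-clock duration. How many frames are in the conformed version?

Target frames = source frames × (target rate / source rate) = 87992 × (30000/1001)/(24000/1001) = 87992 × 5/4 = 109990.

109990 frames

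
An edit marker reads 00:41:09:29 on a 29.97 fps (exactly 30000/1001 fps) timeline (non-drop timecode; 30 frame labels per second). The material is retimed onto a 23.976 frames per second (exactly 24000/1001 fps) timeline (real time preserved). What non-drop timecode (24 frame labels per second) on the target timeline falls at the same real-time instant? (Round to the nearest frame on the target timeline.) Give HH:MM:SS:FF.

Source frame index: (0×3600 + 41×60 + 9) × 30 + 29 = 74099.
Real time: 74099 / (30000/1001) = 74173099/30000 s.
Target frame: (74173099/30000) × (24000/1001) = 296396/5 ≈ 59279.200 → 59279.
At 24 labels/s: frame 59279 → 00:41:09:23.

00:41:09:23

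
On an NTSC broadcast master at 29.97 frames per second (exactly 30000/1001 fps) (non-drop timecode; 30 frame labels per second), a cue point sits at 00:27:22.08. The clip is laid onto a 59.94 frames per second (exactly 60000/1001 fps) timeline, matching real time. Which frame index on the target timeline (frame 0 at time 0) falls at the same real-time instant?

Source frame index: (0×3600 + 27×60 + 22) × 30 + 8 = 49268.
Real time: 49268 / (30000/1001) = 12329317/7500 s.
Target frame: (12329317/7500) × (60000/1001) = 98536.

frame 98536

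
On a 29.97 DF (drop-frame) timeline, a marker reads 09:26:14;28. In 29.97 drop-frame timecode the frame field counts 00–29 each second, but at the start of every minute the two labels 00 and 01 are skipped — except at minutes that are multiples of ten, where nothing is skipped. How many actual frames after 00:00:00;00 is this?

1018228

Complete 10-minute blocks: 56, each 17982 frames → 1006992.
Remaining 6 whole minutes in the current block: 1800 + 5 × 1798 = 10790 frames.
Within the current minute: 14 × 30 + 28 − 2 = 446 (labels ;00/;01 skipped at this minute). Total = 1006992 + 10790 + 446 = 1018228.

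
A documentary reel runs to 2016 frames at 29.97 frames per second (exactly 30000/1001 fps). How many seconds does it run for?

Running time = 2016 / (30000/1001) = 67.2672 s.

67.2672 seconds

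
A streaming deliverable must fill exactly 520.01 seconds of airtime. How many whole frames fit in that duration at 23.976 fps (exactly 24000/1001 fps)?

Frames = 520.01 × 24000/1001 = 12480240/1001 ≈ 12467.7722.
Complete frames: 12467.

12467 frames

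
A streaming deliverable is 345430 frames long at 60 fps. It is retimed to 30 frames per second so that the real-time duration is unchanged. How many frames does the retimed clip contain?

172715 frames

Frames at target rate = 345430 × (30) / (60) = 172715.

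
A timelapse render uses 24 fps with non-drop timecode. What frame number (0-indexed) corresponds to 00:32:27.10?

Total seconds to the label: (0 × 3600 + 32 × 60 + 27) = 1947.
Frame index = 1947 × 24 + 10 = 46738.

46738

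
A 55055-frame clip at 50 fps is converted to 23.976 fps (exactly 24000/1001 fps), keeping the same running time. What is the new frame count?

26400 frames

Target frames = source frames × (target rate / source rate) = 55055 × (24000/1001)/(50) = 55055 × 480/1001 = 26400.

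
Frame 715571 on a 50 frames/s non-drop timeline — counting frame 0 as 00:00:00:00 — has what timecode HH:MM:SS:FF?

715571 ÷ 50 = 14311 full seconds, remainder 21 frames.
14311 s = 3 h 58 min 31 s.
Timecode: 03:58:31:21.

03:58:31:21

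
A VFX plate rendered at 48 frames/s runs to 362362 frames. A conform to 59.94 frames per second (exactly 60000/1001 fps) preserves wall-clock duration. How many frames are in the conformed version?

Target frames = source frames × (target rate / source rate) = 362362 × (60000/1001)/(48) = 362362 × 1250/1001 = 452500.

452500 frames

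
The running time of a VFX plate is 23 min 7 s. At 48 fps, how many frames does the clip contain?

66576 frames

23 min 7 s = 1387 s.
Frames = 1387 × 48 = 66576.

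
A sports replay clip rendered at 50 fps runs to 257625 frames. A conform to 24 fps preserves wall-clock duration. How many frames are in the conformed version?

123660 frames

Target frames = source frames × (target rate / source rate) = 257625 × (24)/(50) = 257625 × 12/25 = 123660.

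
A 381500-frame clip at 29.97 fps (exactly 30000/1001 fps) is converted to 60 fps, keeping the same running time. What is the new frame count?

Target frames = source frames × (target rate / source rate) = 381500 × (60)/(30000/1001) = 381500 × 1001/500 = 763763.

763763 frames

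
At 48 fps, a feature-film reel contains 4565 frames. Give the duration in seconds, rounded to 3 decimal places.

Running time = 4565 × 1/48 = 4565/48 s ≈ 95.104 s.

95.104 seconds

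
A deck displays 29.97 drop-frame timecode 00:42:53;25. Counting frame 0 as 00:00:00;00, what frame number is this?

77139

As if non-drop at 30 labels/s: (0 × 3600 + 42 × 60 + 53) × 30 + 25 = 77215.
Minute boundaries passed: 42; those not divisible by 10: 42 − 4 = 38; dropped labels = 2 × 38 = 76.
Actual frame index = 77215 − 76 = 77139.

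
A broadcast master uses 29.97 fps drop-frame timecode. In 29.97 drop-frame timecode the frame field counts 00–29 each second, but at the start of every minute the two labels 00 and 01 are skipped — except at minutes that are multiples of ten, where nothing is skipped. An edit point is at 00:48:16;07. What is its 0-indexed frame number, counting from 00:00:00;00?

As if non-drop at 30 labels/s: (0 × 3600 + 48 × 60 + 16) × 30 + 7 = 86887.
Minute boundaries passed: 48; those not divisible by 10: 48 − 4 = 44; dropped labels = 2 × 44 = 88.
Actual frame index = 86887 − 88 = 86799.

86799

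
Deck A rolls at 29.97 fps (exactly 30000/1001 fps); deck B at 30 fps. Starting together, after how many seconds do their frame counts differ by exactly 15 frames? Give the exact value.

The gap grows by |30 − 30000/1001| = 30/1001 frames per second.
Time for a 15-frame gap: 15 ÷ (30/1001) = 500.5 s.

500.5 seconds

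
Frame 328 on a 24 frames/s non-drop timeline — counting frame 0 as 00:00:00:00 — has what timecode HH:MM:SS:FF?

00:00:13:16

328 ÷ 24 = 13 full seconds, remainder 16 frames.
13 s = 0 h 0 min 13 s.
Timecode: 00:00:13:16.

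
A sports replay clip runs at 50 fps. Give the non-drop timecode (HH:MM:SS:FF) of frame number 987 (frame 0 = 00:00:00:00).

00:00:19:37

987 ÷ 50 = 19 full seconds, remainder 37 frames.
19 s = 0 h 0 min 19 s.
Timecode: 00:00:19:37.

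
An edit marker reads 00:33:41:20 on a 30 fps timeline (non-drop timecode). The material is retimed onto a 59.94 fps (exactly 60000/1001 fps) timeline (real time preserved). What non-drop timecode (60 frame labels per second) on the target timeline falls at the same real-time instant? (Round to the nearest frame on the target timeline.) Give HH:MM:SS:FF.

Source frame index: (0×3600 + 33×60 + 41) × 30 + 20 = 60650.
Real time: 60650 / (30) = 6065/3 s.
Target frame: (6065/3) × (60000/1001) = 121300000/1001 ≈ 121178.821 → 121179.
At 60 labels/s: frame 121179 → 00:33:39:39.

00:33:39:39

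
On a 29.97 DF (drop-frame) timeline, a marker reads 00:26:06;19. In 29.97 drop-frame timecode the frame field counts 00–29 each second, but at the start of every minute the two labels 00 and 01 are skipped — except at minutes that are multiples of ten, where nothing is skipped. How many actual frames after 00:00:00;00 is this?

Complete 10-minute blocks: 2, each 17982 frames → 35964.
Remaining 6 whole minutes in the current block: 1800 + 5 × 1798 = 10790 frames.
Within the current minute: 6 × 30 + 19 − 2 = 197 (labels ;00/;01 skipped at this minute). Total = 35964 + 10790 + 197 = 46951.

46951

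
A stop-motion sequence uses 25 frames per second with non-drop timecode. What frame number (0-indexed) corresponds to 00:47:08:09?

70709

Total seconds to the label: (0 × 3600 + 47 × 60 + 8) = 2828.
Frame index = 2828 × 25 + 9 = 70709.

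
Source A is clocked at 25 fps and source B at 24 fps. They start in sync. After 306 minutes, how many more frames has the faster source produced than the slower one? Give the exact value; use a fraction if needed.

18360 frames

306 min = 18360 s.
A emits 25 × 18360 = 459000 frames; B emits 24 × 18360 = 440640.
Difference = 18360 frames; B is behind A.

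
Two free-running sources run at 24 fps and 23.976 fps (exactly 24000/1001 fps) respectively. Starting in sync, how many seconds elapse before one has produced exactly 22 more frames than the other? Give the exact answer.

The gap grows by |24000/1001 − 24| = 24/1001 frames per second.
Time for a 22-frame gap: 22 ÷ (24/1001) = 11011/12 s.

11011/12 seconds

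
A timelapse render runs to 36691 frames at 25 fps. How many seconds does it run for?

Running time = 36691 / (25) = 1467.64 s.

1467.64 seconds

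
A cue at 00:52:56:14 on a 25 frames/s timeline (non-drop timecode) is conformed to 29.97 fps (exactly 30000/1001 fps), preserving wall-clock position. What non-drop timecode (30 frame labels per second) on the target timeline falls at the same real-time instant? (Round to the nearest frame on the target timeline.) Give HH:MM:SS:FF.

00:52:53:12

Source frame index: (0×3600 + 52×60 + 56) × 25 + 14 = 79414.
Real time: 79414 / (25) = 79414/25 s.
Target frame: (79414/25) × (30000/1001) = 95296800/1001 ≈ 95201.598 → 95202.
At 30 labels/s: frame 95202 → 00:52:53:12.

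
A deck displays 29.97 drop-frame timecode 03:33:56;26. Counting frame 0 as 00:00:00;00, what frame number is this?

384722

As if non-drop at 30 labels/s: (3 × 3600 + 33 × 60 + 56) × 30 + 26 = 385106.
Minute boundaries passed: 213; those not divisible by 10: 213 − 21 = 192; dropped labels = 2 × 192 = 384.
Actual frame index = 385106 − 384 = 384722.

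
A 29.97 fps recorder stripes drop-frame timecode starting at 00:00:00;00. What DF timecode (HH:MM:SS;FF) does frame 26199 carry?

00:14:34;05

Each 10-minute DF block holds 10 × 60 × 30 − 9 × 2 = 17982 frames. 26199 ÷ 17982 → 1 full block, remainder 8217.
Within the partial block the first minute is 1800 frames and each further minute 1798, so 4 further minute boundaries passed. Total skipped labels = 18 × 1 + 2 × 4 = 26.
Non-drop label index = 26199 + 26 = 26225; at 30 labels/s that is 00:14:34:05, i.e. DF 00:14:34;05.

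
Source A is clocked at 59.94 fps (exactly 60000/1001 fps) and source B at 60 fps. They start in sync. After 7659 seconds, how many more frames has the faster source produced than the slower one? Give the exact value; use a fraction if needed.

459540/1001 frames

A emits 60000/1001 × 7659 = 459540000/1001 frames; B emits 60 × 7659 = 459540.
Difference = 459540/1001 frames (≈ 459.0809); B is ahead of A.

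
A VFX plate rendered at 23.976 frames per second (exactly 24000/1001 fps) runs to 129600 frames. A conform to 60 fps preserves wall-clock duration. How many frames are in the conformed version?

324324 frames

Target frames = source frames × (target rate / source rate) = 129600 × (60)/(24000/1001) = 129600 × 1001/400 = 324324.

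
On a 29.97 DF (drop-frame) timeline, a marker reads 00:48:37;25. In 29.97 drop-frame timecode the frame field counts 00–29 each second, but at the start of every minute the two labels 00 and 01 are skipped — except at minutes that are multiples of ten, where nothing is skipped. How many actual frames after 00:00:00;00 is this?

Complete 10-minute blocks: 4, each 17982 frames → 71928.
Remaining 8 whole minutes in the current block: 1800 + 7 × 1798 = 14386 frames.
Within the current minute: 37 × 30 + 25 − 2 = 1133 (labels ;00/;01 skipped at this minute). Total = 71928 + 14386 + 1133 = 87447.

87447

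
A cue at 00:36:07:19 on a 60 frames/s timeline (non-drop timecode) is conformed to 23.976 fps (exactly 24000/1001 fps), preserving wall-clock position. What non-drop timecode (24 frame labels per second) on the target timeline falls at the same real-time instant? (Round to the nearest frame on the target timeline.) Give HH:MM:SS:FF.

00:36:05:04

Source frame index: (0×3600 + 36×60 + 7) × 60 + 19 = 130039.
Real time: 130039 / (60) = 130039/60 s.
Target frame: (130039/60) × (24000/1001) = 571600/11 ≈ 51963.636 → 51964.
At 24 labels/s: frame 51964 → 00:36:05:04.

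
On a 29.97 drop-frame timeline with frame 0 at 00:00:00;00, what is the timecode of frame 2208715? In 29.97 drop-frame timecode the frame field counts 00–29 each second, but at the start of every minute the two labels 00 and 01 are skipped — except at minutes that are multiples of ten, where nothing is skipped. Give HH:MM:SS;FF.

Ten DF minutes hold 17982 frames, so frame 2208715 lies in block 122 (frames 2193804–2211785) with 14911 frames into that block.
The block's first minute is 1800 frames and the rest 1798 each; 14911 frames reaches minute 8, so 122 × 18 + 8 × 2 = 2212 labels have been skipped so far.
Adding those back, label number 2208715 + 2212 = 2210927 at 30 labels/s is 73697 s + 17 f = 20 h 28 min 17 s frame 17, i.e. 20:28:17;17.

20:28:17;17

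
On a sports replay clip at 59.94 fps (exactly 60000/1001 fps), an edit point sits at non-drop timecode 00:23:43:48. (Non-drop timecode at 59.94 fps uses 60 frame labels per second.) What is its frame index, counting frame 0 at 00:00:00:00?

frame 85428

Total seconds to the label: (0 × 3600 + 23 × 60 + 43) = 1423.
Frame index = 1423 × 60 + 48 = 85428.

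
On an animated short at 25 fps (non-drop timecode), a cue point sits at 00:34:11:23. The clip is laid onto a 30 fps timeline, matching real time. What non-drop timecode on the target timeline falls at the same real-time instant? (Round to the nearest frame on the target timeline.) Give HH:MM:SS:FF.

Source frame index: (0×3600 + 34×60 + 11) × 25 + 23 = 51298.
Real time: 51298 / (25) = 51298/25 s.
Target frame: (51298/25) × (30) = 307788/5 ≈ 61557.600 → 61558.
At 30 labels/s: frame 61558 → 00:34:11:28.

00:34:11:28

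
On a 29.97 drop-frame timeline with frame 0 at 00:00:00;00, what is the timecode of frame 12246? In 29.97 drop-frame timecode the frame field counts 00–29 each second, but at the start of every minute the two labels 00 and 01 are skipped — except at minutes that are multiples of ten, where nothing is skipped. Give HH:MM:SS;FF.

Each 10-minute DF block holds 10 × 60 × 30 − 9 × 2 = 17982 frames. 12246 ÷ 17982 → 0 full blocks, remainder 12246.
Within the partial block the first minute is 1800 frames and each further minute 1798, so 6 further minute boundaries passed. Total skipped labels = 18 × 0 + 2 × 6 = 12.
Non-drop label index = 12246 + 12 = 12258; at 30 labels/s that is 00:06:48:18, i.e. DF 00:06:48;18.

00:06:48;18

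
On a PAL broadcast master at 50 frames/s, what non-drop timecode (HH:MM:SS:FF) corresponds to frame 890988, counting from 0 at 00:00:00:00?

04:56:59:38

890988 ÷ 50 = 17819 full seconds, remainder 38 frames.
17819 s = 4 h 56 min 59 s.
Timecode: 04:56:59:38.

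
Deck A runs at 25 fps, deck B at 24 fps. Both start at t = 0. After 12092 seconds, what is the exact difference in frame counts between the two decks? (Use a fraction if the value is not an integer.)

12092 frames

A emits 25 × 12092 = 302300 frames; B emits 24 × 12092 = 290208.
Difference = 12092 frames; B is behind A.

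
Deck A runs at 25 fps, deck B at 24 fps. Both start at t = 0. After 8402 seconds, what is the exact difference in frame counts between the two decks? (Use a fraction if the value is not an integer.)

8402 frames

A emits 25 × 8402 = 210050 frames; B emits 24 × 8402 = 201648.
Difference = 8402 frames; B is behind A.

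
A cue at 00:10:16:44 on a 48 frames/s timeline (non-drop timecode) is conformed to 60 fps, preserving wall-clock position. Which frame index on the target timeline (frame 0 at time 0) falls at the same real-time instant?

Source frame index: (0×3600 + 10×60 + 16) × 48 + 44 = 29612.
Real time: 29612 / (48) = 7403/12 s.
Target frame: (7403/12) × (60) = 37015.

frame 37015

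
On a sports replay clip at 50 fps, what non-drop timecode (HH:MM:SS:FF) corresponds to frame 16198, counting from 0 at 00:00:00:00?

16198 ÷ 50 = 323 full seconds, remainder 48 frames.
323 s = 0 h 5 min 23 s.
Timecode: 00:05:23:48.

00:05:23:48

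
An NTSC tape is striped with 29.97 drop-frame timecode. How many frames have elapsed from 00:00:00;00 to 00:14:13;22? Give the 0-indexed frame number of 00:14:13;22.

25586

Complete 10-minute blocks: 1, each 17982 frames → 17982.
Remaining 4 whole minutes in the current block: 1800 + 3 × 1798 = 7194 frames.
Within the current minute: 13 × 30 + 22 − 2 = 410 (labels ;00/;01 skipped at this minute). Total = 17982 + 7194 + 410 = 25586.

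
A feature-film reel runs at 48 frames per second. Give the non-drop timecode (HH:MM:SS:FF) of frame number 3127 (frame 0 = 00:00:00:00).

3127 ÷ 48 = 65 full seconds, remainder 7 frames.
65 s = 0 h 1 min 5 s.
Timecode: 00:01:05:07.

00:01:05:07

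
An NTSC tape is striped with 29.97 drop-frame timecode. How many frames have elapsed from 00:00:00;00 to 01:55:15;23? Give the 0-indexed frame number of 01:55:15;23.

207265

Complete 10-minute blocks: 11, each 17982 frames → 197802.
Remaining 5 whole minutes in the current block: 1800 + 4 × 1798 = 8992 frames.
Within the current minute: 15 × 30 + 23 − 2 = 471 (labels ;00/;01 skipped at this minute). Total = 197802 + 8992 + 471 = 207265.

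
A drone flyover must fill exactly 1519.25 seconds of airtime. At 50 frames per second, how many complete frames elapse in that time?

75962 frames

Frames = 1519.25 × 50 = 151925/2 ≈ 75962.5000.
Complete frames: 75962.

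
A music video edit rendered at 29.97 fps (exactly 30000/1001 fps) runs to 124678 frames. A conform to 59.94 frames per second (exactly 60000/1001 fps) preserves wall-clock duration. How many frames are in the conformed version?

249356 frames

Target frames = source frames × (target rate / source rate) = 124678 × (60000/1001)/(30000/1001) = 124678 × 2 = 249356.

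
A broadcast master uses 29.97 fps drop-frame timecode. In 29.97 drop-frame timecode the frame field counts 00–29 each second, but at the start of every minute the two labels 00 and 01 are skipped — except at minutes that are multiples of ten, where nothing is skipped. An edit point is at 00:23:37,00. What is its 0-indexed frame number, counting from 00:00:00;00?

Complete 10-minute blocks: 2, each 17982 frames → 35964.
Remaining 3 whole minutes in the current block: 1800 + 2 × 1798 = 5396 frames.
Within the current minute: 37 × 30 + 0 − 2 = 1108 (labels ;00/;01 skipped at this minute). Total = 35964 + 5396 + 1108 = 42468.

42468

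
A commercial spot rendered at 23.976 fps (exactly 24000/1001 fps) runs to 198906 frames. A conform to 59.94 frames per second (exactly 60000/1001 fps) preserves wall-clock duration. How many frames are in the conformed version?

Target frames = source frames × (target rate / source rate) = 198906 × (60000/1001)/(24000/1001) = 198906 × 5/2 = 497265.

497265 frames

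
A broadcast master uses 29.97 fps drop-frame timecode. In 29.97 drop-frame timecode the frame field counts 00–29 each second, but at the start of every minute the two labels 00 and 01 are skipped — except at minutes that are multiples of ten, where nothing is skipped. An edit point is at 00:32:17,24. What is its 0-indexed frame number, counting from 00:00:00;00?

As if non-drop at 30 labels/s: (0 × 3600 + 32 × 60 + 17) × 30 + 24 = 58134.
Minute boundaries passed: 32; those not divisible by 10: 32 − 3 = 29; dropped labels = 2 × 29 = 58.
Actual frame index = 58134 − 58 = 58076.

58076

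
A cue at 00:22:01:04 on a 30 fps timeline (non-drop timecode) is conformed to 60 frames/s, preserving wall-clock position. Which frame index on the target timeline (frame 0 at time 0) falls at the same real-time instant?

Source frame index: (0×3600 + 22×60 + 1) × 30 + 4 = 39634.
Real time: 39634 / (30) = 19817/15 s.
Target frame: (19817/15) × (60) = 79268.

frame 79268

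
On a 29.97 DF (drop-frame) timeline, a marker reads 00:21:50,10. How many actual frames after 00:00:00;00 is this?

39272

Complete 10-minute blocks: 2, each 17982 frames → 35964.
Remaining 1 whole minute in the current block: 1800 + 0 × 1798 = 1800 frames.
Within the current minute: 50 × 30 + 10 − 2 = 1508 (labels ;00/;01 skipped at this minute). Total = 35964 + 1800 + 1508 = 39272.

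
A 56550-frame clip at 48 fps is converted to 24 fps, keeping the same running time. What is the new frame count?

28275 frames

Target frames = source frames × (target rate / source rate) = 56550 × (24)/(48) = 56550 × 1/2 = 28275.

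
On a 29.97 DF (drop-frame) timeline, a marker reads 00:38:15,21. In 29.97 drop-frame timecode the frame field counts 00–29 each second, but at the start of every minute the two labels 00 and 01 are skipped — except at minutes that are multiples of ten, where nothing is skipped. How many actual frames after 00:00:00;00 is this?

As if non-drop at 30 labels/s: (0 × 3600 + 38 × 60 + 15) × 30 + 21 = 68871.
Minute boundaries passed: 38; those not divisible by 10: 38 − 3 = 35; dropped labels = 2 × 35 = 70.
Actual frame index = 68871 − 70 = 68801.

68801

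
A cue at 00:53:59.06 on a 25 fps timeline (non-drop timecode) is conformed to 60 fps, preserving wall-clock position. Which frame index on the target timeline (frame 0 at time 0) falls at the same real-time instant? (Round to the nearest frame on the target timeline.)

frame 194354

Source frame index: (0×3600 + 53×60 + 59) × 25 + 6 = 80981.
Real time: 80981 / (25) = 80981/25 s.
Target frame: (80981/25) × (60) = 971772/5 ≈ 194354.400 → 194354.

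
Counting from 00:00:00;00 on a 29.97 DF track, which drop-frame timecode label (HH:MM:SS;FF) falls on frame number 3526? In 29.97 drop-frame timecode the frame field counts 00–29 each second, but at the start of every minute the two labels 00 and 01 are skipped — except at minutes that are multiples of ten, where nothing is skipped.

Ten DF minutes hold 17982 frames, so frame 3526 lies in block 0 (frames 0–17981) with 3526 frames into that block.
The block's first minute is 1800 frames and the rest 1798 each; 3526 frames reaches minute 1, so 0 × 18 + 1 × 2 = 2 labels have been skipped so far.
Adding those back, label number 3526 + 2 = 3528 at 30 labels/s is 117 s + 18 f = 0 h 1 min 57 s frame 18, i.e. 00:01:57;18.

00:01:57;18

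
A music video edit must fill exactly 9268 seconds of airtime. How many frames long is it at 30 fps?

278040 frames

Frames = 9268 × 30 = 278040.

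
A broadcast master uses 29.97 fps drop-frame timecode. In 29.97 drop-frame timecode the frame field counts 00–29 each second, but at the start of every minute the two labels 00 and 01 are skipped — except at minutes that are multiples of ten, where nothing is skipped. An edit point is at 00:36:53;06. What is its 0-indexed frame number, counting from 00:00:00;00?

As if non-drop at 30 labels/s: (0 × 3600 + 36 × 60 + 53) × 30 + 6 = 66396.
Minute boundaries passed: 36; those not divisible by 10: 36 − 3 = 33; dropped labels = 2 × 33 = 66.
Actual frame index = 66396 − 66 = 66330.

66330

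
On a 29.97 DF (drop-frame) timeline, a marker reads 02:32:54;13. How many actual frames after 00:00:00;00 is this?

274959

Complete 10-minute blocks: 15, each 17982 frames → 269730.
Remaining 2 whole minutes in the current block: 1800 + 1 × 1798 = 3598 frames.
Within the current minute: 54 × 30 + 13 − 2 = 1631 (labels ;00/;01 skipped at this minute). Total = 269730 + 3598 + 1631 = 274959.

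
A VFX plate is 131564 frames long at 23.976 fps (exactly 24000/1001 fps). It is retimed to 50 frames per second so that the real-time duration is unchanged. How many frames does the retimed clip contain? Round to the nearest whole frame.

Frames at target rate = 131564 × (50) / (24000/1001) = 32923891/120 ≈ 274365.758.
Nearest whole frame: 274366.

274366 frames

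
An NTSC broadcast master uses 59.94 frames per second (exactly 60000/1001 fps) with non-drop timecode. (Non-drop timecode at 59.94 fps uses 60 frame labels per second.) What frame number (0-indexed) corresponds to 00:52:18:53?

Total seconds to the label: (0 × 3600 + 52 × 60 + 18) = 3138.
Frame index = 3138 × 60 + 53 = 188333.

188333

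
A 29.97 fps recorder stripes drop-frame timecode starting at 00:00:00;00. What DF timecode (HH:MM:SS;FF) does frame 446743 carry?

Ten DF minutes hold 17982 frames, so frame 446743 lies in block 24 (frames 431568–449549) with 15175 frames into that block.
The block's first minute is 1800 frames and the rest 1798 each; 15175 frames reaches minute 8, so 24 × 18 + 8 × 2 = 448 labels have been skipped so far.
Adding those back, label number 446743 + 448 = 447191 at 30 labels/s is 14906 s + 11 f = 4 h 8 min 26 s frame 11, i.e. 04:08:26;11.

04:08:26;11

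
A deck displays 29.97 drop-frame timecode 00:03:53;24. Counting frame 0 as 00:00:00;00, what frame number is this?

Complete 10-minute blocks: 0, each 17982 frames → 0.
Remaining 3 whole minutes in the current block: 1800 + 2 × 1798 = 5396 frames.
Within the current minute: 53 × 30 + 24 − 2 = 1612 (labels ;00/;01 skipped at this minute). Total = 0 + 5396 + 1612 = 7008.

7008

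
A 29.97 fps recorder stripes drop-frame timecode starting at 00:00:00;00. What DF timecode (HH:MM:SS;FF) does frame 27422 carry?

00:15:15;00

Each 10-minute DF block holds 10 × 60 × 30 − 9 × 2 = 17982 frames. 27422 ÷ 17982 → 1 full block, remainder 9440.
Within the partial block the first minute is 1800 frames and each further minute 1798, so 5 further minute boundaries passed. Total skipped labels = 18 × 1 + 2 × 5 = 28.
Non-drop label index = 27422 + 28 = 27450; at 30 labels/s that is 00:15:15:00, i.e. DF 00:15:15;00.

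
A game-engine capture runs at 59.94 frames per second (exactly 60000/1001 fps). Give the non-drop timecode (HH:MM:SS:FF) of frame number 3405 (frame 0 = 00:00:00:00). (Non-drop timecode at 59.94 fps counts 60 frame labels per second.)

00:00:56:45

3405 ÷ 60 = 56 full seconds, remainder 45 frames.
56 s = 0 h 0 min 56 s.
Timecode: 00:00:56:45.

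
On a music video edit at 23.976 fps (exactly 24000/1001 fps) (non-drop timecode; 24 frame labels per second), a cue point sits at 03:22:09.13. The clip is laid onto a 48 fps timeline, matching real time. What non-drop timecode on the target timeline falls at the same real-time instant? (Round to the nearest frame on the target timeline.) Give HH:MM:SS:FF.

Source frame index: (3×3600 + 22×60 + 9) × 24 + 13 = 291109.
Real time: 291109 / (24000/1001) = 291400109/24000 s.
Target frame: (291400109/24000) × (48) = 291400109/500 ≈ 582800.218 → 582800.
At 48 labels/s: frame 582800 → 03:22:21:32.

03:22:21:32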